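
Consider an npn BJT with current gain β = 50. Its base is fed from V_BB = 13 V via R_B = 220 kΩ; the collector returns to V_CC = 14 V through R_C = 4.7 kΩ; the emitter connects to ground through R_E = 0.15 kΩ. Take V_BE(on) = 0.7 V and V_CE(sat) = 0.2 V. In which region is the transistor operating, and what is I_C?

Assume active. Base-emitter loop: I_B = (V_BB − V_BE)/(R_B + (β+1)R_E) = (13 − 0.7)/(220 + 51×0.15) = 0.054 mA.
I_C = β·I_B = 50×0.054 = 2.7 mA.
V_CE = V_CC − I_C·R_C − I_E·R_E = 14 − 2.7×4.7 − 2.76×0.15 = 0.89 V > V_CE(sat), so the active-region assumption holds.

active; I_C ≈ 2.7 mA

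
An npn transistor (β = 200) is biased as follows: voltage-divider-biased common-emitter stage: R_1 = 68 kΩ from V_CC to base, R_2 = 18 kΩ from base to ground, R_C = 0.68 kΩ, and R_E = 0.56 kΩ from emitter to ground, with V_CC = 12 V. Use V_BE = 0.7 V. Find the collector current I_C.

I_C ≈ 2.9 mA

Thevenize the base divider: V_Th = V_CC·R_2/(R_1+R_2) = 12×18/86 = 2.51 V, R_Th = R_1‖R_2 = 14.2 kΩ.
Base-emitter loop: V_Th = I_B·R_Th + V_BE + (β+1)I_B·R_E, so I_B = (2.51 − 0.7) / (14.2 + 201×0.56) = 0.0143 mA.
I_C = β·I_B = 200×0.0143 = 2.86 mA, and I_E = (β+1)I_B = 2.87 mA.
V_CE = V_CC − I_C·R_C − I_E·R_E = 12 − 2.86×0.68 − 2.87×0.56 = 8.45 V.
V_CE = 8.45 V > 0.2 V confirms active-region operation.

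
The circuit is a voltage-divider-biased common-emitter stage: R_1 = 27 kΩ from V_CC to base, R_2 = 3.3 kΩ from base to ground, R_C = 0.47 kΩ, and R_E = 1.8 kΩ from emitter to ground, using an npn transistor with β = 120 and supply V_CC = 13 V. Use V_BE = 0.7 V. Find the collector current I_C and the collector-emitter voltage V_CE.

Thevenize the base divider: V_Th = V_CC·R_2/(R_1+R_2) = 13×3.3/30.3 = 1.42 V, R_Th = R_1‖R_2 = 2.94 kΩ.
Base-emitter loop: V_Th = I_B·R_Th + V_BE + (β+1)I_B·R_E, so I_B = (1.42 − 0.7) / (2.94 + 121×1.8) = 0.00324 mA.
I_C = β·I_B = 120×0.00324 = 0.389 mA, and I_E = (β+1)I_B = 0.392 mA.
V_CE = V_CC − I_C·R_C − I_E·R_E = 13 − 0.389×0.47 − 0.392×1.8 = 12.1 V.
V_CE = 12.1 V > 0.2 V confirms active-region operation.

I_C ≈ 0.39 mA, V_CE ≈ 12 V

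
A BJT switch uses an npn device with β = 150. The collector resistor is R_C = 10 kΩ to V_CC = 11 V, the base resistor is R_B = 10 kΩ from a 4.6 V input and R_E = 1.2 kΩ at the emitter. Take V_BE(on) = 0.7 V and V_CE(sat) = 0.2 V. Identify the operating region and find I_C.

saturation; I_C ≈ 0.94 mA

Assume active: I_B = (4.6 − 0.7)/(10 + 151×1.2) = 0.0204 mA, I_C = β·I_B = 3.06 mA.
Then V_CE = 11 − 3.06×10 − 3.08×1.2 = -23.3 V < 0.2 V — the active assumption fails.
Re-solve with V_CE = 0.2 V. KCL at the emitter: V_E/R_E = (V_BB−0.7−V_E)/R_B + (V_CC−0.2−V_E)/R_C, giving V_E = 1.42 V.
I_C = (V_CC − 0.2 − V_E)/R_C = (10.8 − 1.42)/10 = 0.938 mA.
Check: I_B = (3.9 − 1.42)/10 = 0.248 mA, and β·I_B = 37.2 mA > I_C, confirming saturation.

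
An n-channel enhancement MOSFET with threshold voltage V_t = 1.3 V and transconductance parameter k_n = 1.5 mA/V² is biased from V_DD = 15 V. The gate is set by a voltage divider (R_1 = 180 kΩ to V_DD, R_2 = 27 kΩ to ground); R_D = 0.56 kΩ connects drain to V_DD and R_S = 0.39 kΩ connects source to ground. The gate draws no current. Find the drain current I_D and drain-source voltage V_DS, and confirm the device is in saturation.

I_D ≈ 0.24 mA, V_DS ≈ 15 V

V_G = V_DD·R_2/(R_1+R_2) = 15×27/207 = 1.96 V.
Assume saturation: I_D = (k_n/2)(V_GS − V_t)² with V_GS = V_G − I_D·R_S = 1.96 − 0.39·I_D.
Substituting gives 0.114·I_D² − 1.38·I_D + 0.323 = 0, with roots I_D = 0.238 or 11.9 mA.
The root I_D = 11.9 mA gives V_GS = -2.68 V ≤ V_t, so take I_D = 0.238 mA.
Then V_GS = 1.86 V and V_DS = V_DD − I_D(R_D+R_S) = 15 − 0.238×0.95 = 14.8 V.
Saturation requires V_DS ≥ V_GS − V_t = 0.564 V; 14.8 ≥ 0.564 ✓.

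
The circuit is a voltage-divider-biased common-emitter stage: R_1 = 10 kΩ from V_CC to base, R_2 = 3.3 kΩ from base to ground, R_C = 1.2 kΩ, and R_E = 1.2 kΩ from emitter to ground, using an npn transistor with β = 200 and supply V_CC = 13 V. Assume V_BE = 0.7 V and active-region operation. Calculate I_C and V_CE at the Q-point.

I_C ≈ 2.1 mA, V_CE ≈ 8 V

Thevenize the base divider: V_Th = V_CC·R_2/(R_1+R_2) = 13×3.3/13.3 = 3.23 V, R_Th = R_1‖R_2 = 2.48 kΩ.
Base-emitter loop: V_Th = I_B·R_Th + V_BE + (β+1)I_B·R_E, so I_B = (3.23 − 0.7) / (2.48 + 201×1.2) = 0.0104 mA.
I_C = β·I_B = 200×0.0104 = 2.07 mA, and I_E = (β+1)I_B = 2.08 mA.
V_CE = V_CC − I_C·R_C − I_E·R_E = 13 − 2.07×1.2 − 2.08×1.2 = 8.01 V.
V_CE = 8.01 V > 0.2 V confirms active-region operation.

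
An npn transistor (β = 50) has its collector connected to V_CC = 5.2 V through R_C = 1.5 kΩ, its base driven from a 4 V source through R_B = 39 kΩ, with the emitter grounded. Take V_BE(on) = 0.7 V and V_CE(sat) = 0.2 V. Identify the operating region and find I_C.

Assume active: I_B = (4 − 0.7)/39 = 0.0846 mA, giving I_C = β·I_B = 4.23 mA.
But then V_CE = 5.2 − 4.23×1.5 = -1.15 V < V_CE(sat) = 0.2 V — impossible in the active region.
So the transistor is saturated. With V_CE = 0.2 V, I_C = (V_CC − 0.2)/R_C = 5/1.5 = 3.33 mA.
Check: β·I_B = 4.23 mA > I_C = 3.33 mA, confirming saturation.

saturation; I_C ≈ 3.3 mA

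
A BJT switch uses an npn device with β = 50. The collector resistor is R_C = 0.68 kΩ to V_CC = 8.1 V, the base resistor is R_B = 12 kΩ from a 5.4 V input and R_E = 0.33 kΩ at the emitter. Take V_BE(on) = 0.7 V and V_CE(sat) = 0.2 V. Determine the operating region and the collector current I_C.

Assume active: I_B = (5.4 − 0.7)/(12 + 51×0.33) = 0.163 mA, I_C = β·I_B = 8.15 mA.
Then V_CE = 8.1 − 8.15×0.68 − 8.31×0.33 = -0.187 V < 0.2 V — the active assumption fails.
Re-solve with V_CE = 0.2 V. KCL at the emitter: V_E/R_E = (V_BB−0.7−V_E)/R_B + (V_CC−0.2−V_E)/R_C, giving V_E = 2.62 V.
I_C = (V_CC − 0.2 − V_E)/R_C = (7.9 − 2.62)/0.68 = 7.77 mA.
Check: I_B = (4.7 − 2.62)/12 = 0.173 mA, and β·I_B = 8.67 mA > I_C, confirming saturation.

saturation; I_C ≈ 7.8 mA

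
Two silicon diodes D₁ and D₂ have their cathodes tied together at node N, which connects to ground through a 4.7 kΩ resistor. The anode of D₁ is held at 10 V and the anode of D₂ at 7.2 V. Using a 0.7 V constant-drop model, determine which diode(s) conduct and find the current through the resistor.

Assume both conduct. Then node N would need to be at both 10−0.7 = 9.3 V and 7.2−0.7 = 6.5 V, which is impossible.
Assume only D₁ conducts: V_N = 10 − 0.7 = 9.3 V, so I_R = 9.3/4.7 = 1.98 mA.
Check D₂: its anode-to-cathode voltage is 7.2 − 9.3 = -2.1 V < 0.7 V, so it is off. The assumption is consistent.

Only D₁ conducts; I_R ≈ 2 mA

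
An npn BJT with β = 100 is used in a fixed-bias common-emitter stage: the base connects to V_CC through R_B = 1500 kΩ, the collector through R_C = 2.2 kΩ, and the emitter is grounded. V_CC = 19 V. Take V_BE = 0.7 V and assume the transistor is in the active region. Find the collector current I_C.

Base loop: V_CC = I_B·R_B + V_BE, so I_B = (19 − 0.7)/1500 kΩ = 0.0122 mA.
In the active region I_C = β·I_B = 100 × 0.0122 = 1.22 mA.
Collector loop: V_CE = V_CC − I_C·R_C = 19 − 1.22×2.2 = 16.3 V.
Since V_CE = 16.3 V > V_CE(sat) ≈ 0.2 V, the transistor is in the active region as assumed.

I_C ≈ 1.2 mA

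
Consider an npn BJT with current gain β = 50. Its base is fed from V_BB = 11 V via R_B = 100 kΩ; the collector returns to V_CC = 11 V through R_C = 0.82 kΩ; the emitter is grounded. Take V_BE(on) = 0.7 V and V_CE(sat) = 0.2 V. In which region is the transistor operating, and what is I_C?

active; I_C ≈ 5.2 mA

Assume active. Base-emitter loop: I_B = (V_BB − V_BE)/R_B = (11 − 0.7)/100 = 0.103 mA.
I_C = β·I_B = 50×0.103 = 5.15 mA.
V_CE = V_CC − I_C·R_C = 11 − 5.15×0.82 = 6.78 V > V_CE(sat), so the active-region assumption holds.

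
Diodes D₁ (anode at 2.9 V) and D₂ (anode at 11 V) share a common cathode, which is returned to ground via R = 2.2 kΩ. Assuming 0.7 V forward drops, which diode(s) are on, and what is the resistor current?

Assume both conduct. Then node N would need to be at both 2.9−0.7 = 2.2 V and 11−0.7 = 10.3 V, which is impossible.
Assume only D₂ conducts: V_N = 11 − 0.7 = 10.3 V, so I_R = 10.3/2.2 = 4.68 mA.
Check D₁: its anode-to-cathode voltage is 2.9 − 10.3 = -7.4 V < 0.7 V, so it is off. The assumption is consistent.

Only D₂ conducts; I_R ≈ 4.7 mA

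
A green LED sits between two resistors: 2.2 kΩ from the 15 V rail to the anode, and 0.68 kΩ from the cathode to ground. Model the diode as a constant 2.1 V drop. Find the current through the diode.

I ≈ 4.5 mA

The two resistors are in series with the diode, so KVL gives 15 = I·2.2 + 2.1 + I·0.68.
I = (15 − 2.1) / (2.2 + 0.68) kΩ = 12.9 / 2.88 = 4.48 mA.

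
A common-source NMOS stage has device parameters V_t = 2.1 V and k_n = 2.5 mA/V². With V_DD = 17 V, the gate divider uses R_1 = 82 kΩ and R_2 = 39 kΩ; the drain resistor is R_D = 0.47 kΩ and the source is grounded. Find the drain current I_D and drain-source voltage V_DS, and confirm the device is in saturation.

I_D ≈ 14 mA, V_DS ≈ 10 V

V_G = V_DD·R_2/(R_1+R_2) = 17×39/121 = 5.48 V. With the source grounded, V_GS = V_G = 5.48 V.
Assume saturation: I_D = (k_n/2)(V_GS − V_t)² = (2.5/2)×(5.48 − 2.1)² = 1.25×3.38² = 14.3 mA.
V_DS = V_DD − I_D·R_D = 17 − 14.3×0.47 = 10.3 V.
Saturation requires V_DS ≥ V_GS − V_t = 3.38 V; 10.3 ≥ 3.38 ✓.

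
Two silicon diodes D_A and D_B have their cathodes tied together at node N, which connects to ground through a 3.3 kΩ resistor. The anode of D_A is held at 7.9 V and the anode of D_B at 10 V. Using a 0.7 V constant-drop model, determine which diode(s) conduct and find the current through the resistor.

Assume both conduct. Then node N would need to be at both 7.9−0.7 = 7.2 V and 10−0.7 = 9.3 V, which is impossible.
Assume only D_B conducts: V_N = 10 − 0.7 = 9.3 V, so I_R = 9.3/3.3 = 2.82 mA.
Check D_A: its anode-to-cathode voltage is 7.9 − 9.3 = -1.4 V < 0.7 V, so it is off. The assumption is consistent.

Only D_B conducts; I_R ≈ 2.8 mA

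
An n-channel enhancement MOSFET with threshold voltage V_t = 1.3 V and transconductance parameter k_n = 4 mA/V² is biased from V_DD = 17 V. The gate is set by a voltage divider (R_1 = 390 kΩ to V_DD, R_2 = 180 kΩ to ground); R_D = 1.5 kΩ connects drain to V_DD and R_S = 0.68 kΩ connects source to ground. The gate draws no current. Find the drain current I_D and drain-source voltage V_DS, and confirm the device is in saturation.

V_G = V_DD·R_2/(R_1+R_2) = 17×180/570 = 5.37 V.
Assume saturation: I_D = (k_n/2)(V_GS − V_t)² with V_GS = V_G − I_D·R_S = 5.37 − 0.68·I_D.
Substituting gives 0.925·I_D² − 12.1·I_D + 33.1 = 0, with roots I_D = 3.92 or 9.12 mA.
The root I_D = 9.12 mA gives V_GS = -0.836 V ≤ V_t, so take I_D = 3.92 mA.
Then V_GS = 2.7 V and V_DS = V_DD − I_D(R_D+R_S) = 17 − 3.92×2.18 = 8.45 V.
Saturation requires V_DS ≥ V_GS − V_t = 1.4 V; 8.45 ≥ 1.4 ✓.

I_D ≈ 3.9 mA, V_DS ≈ 8.4 V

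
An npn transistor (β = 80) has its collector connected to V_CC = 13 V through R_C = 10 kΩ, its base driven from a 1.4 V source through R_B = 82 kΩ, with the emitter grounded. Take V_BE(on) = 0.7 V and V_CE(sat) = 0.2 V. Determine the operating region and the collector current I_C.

active; I_C ≈ 0.68 mA

Assume active. Base-emitter loop: I_B = (V_BB − V_BE)/R_B = (1.4 − 0.7)/82 = 0.00854 mA.
I_C = β·I_B = 80×0.00854 = 0.683 mA.
V_CE = V_CC − I_C·R_C = 13 − 0.683×10 = 6.17 V > V_CE(sat), so the active-region assumption holds.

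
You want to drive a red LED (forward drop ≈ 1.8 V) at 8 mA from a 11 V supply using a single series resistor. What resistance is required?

The resistor drops V_S − V_D = 11 − 1.8 = 9.2 V at 8 mA.
R = 9.2 V / 8 mA = 1.15 kΩ.

R ≈ 1.1 kΩ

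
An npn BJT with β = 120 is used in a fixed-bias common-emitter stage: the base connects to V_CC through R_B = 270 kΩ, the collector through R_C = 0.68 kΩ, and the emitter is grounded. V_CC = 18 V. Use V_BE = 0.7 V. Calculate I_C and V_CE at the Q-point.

I_C ≈ 7.7 mA, V_CE ≈ 13 V

Base loop: V_CC = I_B·R_B + V_BE, so I_B = (18 − 0.7)/270 kΩ = 0.0641 mA.
In the active region I_C = β·I_B = 120 × 0.0641 = 7.69 mA.
Collector loop: V_CE = V_CC − I_C·R_C = 18 − 7.69×0.68 = 12.8 V.
Since V_CE = 12.8 V > V_CE(sat) ≈ 0.2 V, the transistor is in the active region as assumed.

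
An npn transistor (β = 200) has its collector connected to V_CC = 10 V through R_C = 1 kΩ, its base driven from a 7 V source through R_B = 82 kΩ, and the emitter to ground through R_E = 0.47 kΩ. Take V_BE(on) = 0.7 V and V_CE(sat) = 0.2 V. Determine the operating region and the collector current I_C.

Assume active: I_B = (7 − 0.7)/(82 + 201×0.47) = 0.0357 mA, I_C = β·I_B = 7.14 mA.
Then V_CE = 10 − 7.14×1 − 7.18×0.47 = -0.513 V < 0.2 V — the active assumption fails.
Re-solve with V_CE = 0.2 V. KCL at the emitter: V_E/R_E = (V_BB−0.7−V_E)/R_B + (V_CC−0.2−V_E)/R_C, giving V_E = 3.15 V.
I_C = (V_CC − 0.2 − V_E)/R_C = (9.8 − 3.15)/1 = 6.65 mA.
Check: I_B = (6.3 − 3.15)/82 = 0.0385 mA, and β·I_B = 7.69 mA > I_C, confirming saturation.

saturation; I_C ≈ 6.7 mA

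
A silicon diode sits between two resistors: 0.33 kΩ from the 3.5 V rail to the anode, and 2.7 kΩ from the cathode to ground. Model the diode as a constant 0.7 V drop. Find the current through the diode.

I ≈ 0.92 mA

The two resistors are in series with the diode, so KVL gives 3.5 = I·0.33 + 0.7 + I·2.7.
I = (3.5 − 0.7) / (0.33 + 2.7) kΩ = 2.8 / 3.03 = 0.924 mA.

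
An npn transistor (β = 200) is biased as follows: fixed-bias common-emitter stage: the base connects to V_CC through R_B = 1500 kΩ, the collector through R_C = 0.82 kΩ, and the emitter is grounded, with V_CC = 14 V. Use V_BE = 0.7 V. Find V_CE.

Base loop: V_CC = I_B·R_B + V_BE, so I_B = (14 − 0.7)/1500 kΩ = 0.00887 mA.
In the active region I_C = β·I_B = 200 × 0.00887 = 1.77 mA.
Collector loop: V_CE = V_CC − I_C·R_C = 14 − 1.77×0.82 = 12.5 V.
Since V_CE = 12.5 V > V_CE(sat) ≈ 0.2 V, the transistor is in the active region as assumed.

V_CE ≈ 13 V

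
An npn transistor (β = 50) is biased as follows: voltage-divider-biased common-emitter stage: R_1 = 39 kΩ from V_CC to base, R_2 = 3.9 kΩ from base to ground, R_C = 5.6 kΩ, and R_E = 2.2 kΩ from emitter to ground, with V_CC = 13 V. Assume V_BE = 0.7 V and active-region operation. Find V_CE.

V_CE ≈ 11 V

Thevenize the base divider: V_Th = V_CC·R_2/(R_1+R_2) = 13×3.9/42.9 = 1.18 V, R_Th = R_1‖R_2 = 3.55 kΩ.
Base-emitter loop: V_Th = I_B·R_Th + V_BE + (β+1)I_B·R_E, so I_B = (1.18 − 0.7) / (3.55 + 51×2.2) = 0.00416 mA.
I_C = β·I_B = 50×0.00416 = 0.208 mA, and I_E = (β+1)I_B = 0.212 mA.
V_CE = V_CC − I_C·R_C − I_E·R_E = 13 − 0.208×5.6 − 0.212×2.2 = 11.4 V.
V_CE = 11.4 V > 0.2 V confirms active-region operation.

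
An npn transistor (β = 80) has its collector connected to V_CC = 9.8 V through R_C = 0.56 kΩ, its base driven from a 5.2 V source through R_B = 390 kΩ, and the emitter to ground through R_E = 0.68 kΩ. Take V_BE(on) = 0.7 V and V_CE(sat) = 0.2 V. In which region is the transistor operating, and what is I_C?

active; I_C ≈ 0.81 mA

Assume active. Base-emitter loop: I_B = (V_BB − V_BE)/(R_B + (β+1)R_E) = (5.2 − 0.7)/(390 + 81×0.68) = 0.0101 mA.
I_C = β·I_B = 80×0.0101 = 0.809 mA.
V_CE = V_CC − I_C·R_C − I_E·R_E = 9.8 − 0.809×0.56 − 0.819×0.68 = 8.79 V > V_CE(sat), so the active-region assumption holds.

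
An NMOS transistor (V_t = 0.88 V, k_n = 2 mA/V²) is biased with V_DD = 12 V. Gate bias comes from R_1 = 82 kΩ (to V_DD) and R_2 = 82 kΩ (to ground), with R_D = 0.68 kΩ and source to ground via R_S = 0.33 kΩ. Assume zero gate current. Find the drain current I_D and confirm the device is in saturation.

V_G = V_DD·R_2/(R_1+R_2) = 12×82/164 = 6 V.
Assume saturation: I_D = (k_n/2)(V_GS − V_t)² with V_GS = V_G − I_D·R_S = 6 − 0.33·I_D.
Substituting gives 0.109·I_D² − 4.38·I_D + 26.2 = 0, with roots I_D = 7.32 or 32.9 mA.
The root I_D = 32.9 mA gives V_GS = -4.86 V ≤ V_t, so take I_D = 7.32 mA.
Then V_GS = 3.59 V and V_DS = V_DD − I_D(R_D+R_S) = 12 − 7.32×1.01 = 4.61 V.
Saturation requires V_DS ≥ V_GS − V_t = 2.71 V; 4.61 ≥ 2.71 ✓.

I_D ≈ 7.3 mA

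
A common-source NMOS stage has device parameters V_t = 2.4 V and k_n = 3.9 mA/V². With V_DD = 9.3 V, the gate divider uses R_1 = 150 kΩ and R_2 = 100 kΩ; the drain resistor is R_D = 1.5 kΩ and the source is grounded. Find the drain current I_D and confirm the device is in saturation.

V_G = V_DD·R_2/(R_1+R_2) = 9.3×100/250 = 3.72 V. With the source grounded, V_GS = V_G = 3.72 V.
Assume saturation: I_D = (k_n/2)(V_GS − V_t)² = (3.9/2)×(3.72 − 2.4)² = 1.95×1.32² = 3.4 mA.
V_DS = V_DD − I_D·R_D = 9.3 − 3.4×1.5 = 4.2 V.
Saturation requires V_DS ≥ V_GS − V_t = 1.32 V; 4.2 ≥ 1.32 ✓.

I_D ≈ 3.4 mA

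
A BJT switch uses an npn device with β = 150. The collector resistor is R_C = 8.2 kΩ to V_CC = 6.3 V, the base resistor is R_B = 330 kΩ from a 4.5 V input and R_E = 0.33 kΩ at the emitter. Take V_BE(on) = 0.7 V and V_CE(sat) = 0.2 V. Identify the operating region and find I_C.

saturation; I_C ≈ 0.71 mA

Assume active: I_B = (4.5 − 0.7)/(330 + 151×0.33) = 0.01 mA, I_C = β·I_B = 1.5 mA.
Then V_CE = 6.3 − 1.5×8.2 − 1.51×0.33 = -6.5 V < 0.2 V — the active assumption fails.
Re-solve with V_CE = 0.2 V. KCL at the emitter: V_E/R_E = (V_BB−0.7−V_E)/R_B + (V_CC−0.2−V_E)/R_C, giving V_E = 0.239 V.
I_C = (V_CC − 0.2 − V_E)/R_C = (6.1 − 0.239)/8.2 = 0.715 mA.
Check: I_B = (3.8 − 0.239)/330 = 0.0108 mA, and β·I_B = 1.62 mA > I_C, confirming saturation.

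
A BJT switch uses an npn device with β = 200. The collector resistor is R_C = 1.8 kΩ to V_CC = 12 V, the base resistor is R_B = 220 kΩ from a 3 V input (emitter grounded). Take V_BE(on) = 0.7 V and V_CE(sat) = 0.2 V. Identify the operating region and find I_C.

Assume active. Base-emitter loop: I_B = (V_BB − V_BE)/R_B = (3 − 0.7)/220 = 0.0105 mA.
I_C = β·I_B = 200×0.0105 = 2.09 mA.
V_CE = V_CC − I_C·R_C = 12 − 2.09×1.8 = 8.24 V > V_CE(sat), so the active-region assumption holds.

active; I_C ≈ 2.1 mA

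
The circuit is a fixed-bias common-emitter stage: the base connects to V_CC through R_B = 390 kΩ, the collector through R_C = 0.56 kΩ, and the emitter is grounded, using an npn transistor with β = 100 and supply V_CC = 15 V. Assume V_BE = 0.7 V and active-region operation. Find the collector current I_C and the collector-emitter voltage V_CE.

Base loop: V_CC = I_B·R_B + V_BE, so I_B = (15 − 0.7)/390 kΩ = 0.0367 mA.
In the active region I_C = β·I_B = 100 × 0.0367 = 3.67 mA.
Collector loop: V_CE = V_CC − I_C·R_C = 15 − 3.67×0.56 = 12.9 V.
Since V_CE = 12.9 V > V_CE(sat) ≈ 0.2 V, the transistor is in the active region as assumed.

I_C ≈ 3.7 mA, V_CE ≈ 13 V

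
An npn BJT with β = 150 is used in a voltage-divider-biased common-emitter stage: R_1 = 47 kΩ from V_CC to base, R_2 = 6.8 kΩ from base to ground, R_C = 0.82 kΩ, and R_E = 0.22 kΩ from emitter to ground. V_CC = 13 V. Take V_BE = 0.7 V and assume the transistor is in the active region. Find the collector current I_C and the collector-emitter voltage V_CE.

I_C ≈ 3.6 mA, V_CE ≈ 9.2 V

Thevenize the base divider: V_Th = V_CC·R_2/(R_1+R_2) = 13×6.8/53.8 = 1.64 V, R_Th = R_1‖R_2 = 5.94 kΩ.
Base-emitter loop: V_Th = I_B·R_Th + V_BE + (β+1)I_B·R_E, so I_B = (1.64 − 0.7) / (5.94 + 151×0.22) = 0.0241 mA.
I_C = β·I_B = 150×0.0241 = 3.61 mA, and I_E = (β+1)I_B = 3.64 mA.
V_CE = V_CC − I_C·R_C − I_E·R_E = 13 − 3.61×0.82 − 3.64×0.22 = 9.24 V.
V_CE = 9.24 V > 0.2 V confirms active-region operation.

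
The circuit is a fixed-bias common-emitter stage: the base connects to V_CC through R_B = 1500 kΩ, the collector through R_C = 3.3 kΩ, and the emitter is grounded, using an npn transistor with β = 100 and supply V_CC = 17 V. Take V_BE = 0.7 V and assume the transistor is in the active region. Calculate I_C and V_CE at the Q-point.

I_C ≈ 1.1 mA, V_CE ≈ 13 V

Base loop: V_CC = I_B·R_B + V_BE, so I_B = (17 − 0.7)/1500 kΩ = 0.0109 mA.
In the active region I_C = β·I_B = 100 × 0.0109 = 1.09 mA.
Collector loop: V_CE = V_CC − I_C·R_C = 17 − 1.09×3.3 = 13.4 V.
Since V_CE = 13.4 V > V_CE(sat) ≈ 0.2 V, the transistor is in the active region as assumed.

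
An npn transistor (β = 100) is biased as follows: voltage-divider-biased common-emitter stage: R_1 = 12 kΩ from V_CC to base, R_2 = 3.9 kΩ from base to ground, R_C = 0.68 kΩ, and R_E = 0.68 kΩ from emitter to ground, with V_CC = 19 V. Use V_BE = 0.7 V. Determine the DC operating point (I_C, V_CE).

Thevenize the base divider: V_Th = V_CC·R_2/(R_1+R_2) = 19×3.9/15.9 = 4.66 V, R_Th = R_1‖R_2 = 2.94 kΩ.
Base-emitter loop: V_Th = I_B·R_Th + V_BE + (β+1)I_B·R_E, so I_B = (4.66 − 0.7) / (2.94 + 101×0.68) = 0.0553 mA.
I_C = β·I_B = 100×0.0553 = 5.53 mA, and I_E = (β+1)I_B = 5.58 mA.
V_CE = V_CC − I_C·R_C − I_E·R_E = 19 − 5.53×0.68 − 5.58×0.68 = 11.4 V.
V_CE = 11.4 V > 0.2 V confirms active-region operation.

I_C ≈ 5.5 mA, V_CE ≈ 11 V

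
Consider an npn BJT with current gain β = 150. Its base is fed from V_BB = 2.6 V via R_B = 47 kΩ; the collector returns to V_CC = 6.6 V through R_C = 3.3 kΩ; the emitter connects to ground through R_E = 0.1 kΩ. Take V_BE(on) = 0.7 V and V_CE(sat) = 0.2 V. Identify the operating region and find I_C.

saturation; I_C ≈ 1.9 mA

Assume active: I_B = (2.6 − 0.7)/(47 + 151×0.1) = 0.0306 mA, I_C = β·I_B = 4.59 mA.
Then V_CE = 6.6 − 4.59×3.3 − 4.62×0.1 = -9.01 V < 0.2 V — the active assumption fails.
Re-solve with V_CE = 0.2 V. KCL at the emitter: V_E/R_E = (V_BB−0.7−V_E)/R_B + (V_CC−0.2−V_E)/R_C, giving V_E = 0.192 V.
I_C = (V_CC − 0.2 − V_E)/R_C = (6.4 − 0.192)/3.3 = 1.88 mA.
Check: I_B = (1.9 − 0.192)/47 = 0.0363 mA, and β·I_B = 5.45 mA > I_C, confirming saturation.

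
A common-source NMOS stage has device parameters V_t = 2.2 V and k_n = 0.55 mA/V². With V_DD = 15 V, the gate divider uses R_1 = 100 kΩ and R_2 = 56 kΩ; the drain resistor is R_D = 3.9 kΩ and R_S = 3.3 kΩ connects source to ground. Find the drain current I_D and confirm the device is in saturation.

I_D ≈ 0.54 mA

V_G = V_DD·R_2/(R_1+R_2) = 15×56/156 = 5.38 V.
Assume saturation: I_D = (k_n/2)(V_GS − V_t)² with V_GS = V_G − I_D·R_S = 5.38 − 3.3·I_D.
Substituting gives 2.99·I_D² − 6.78·I_D + 2.79 = 0, with roots I_D = 0.54 or 1.72 mA.
The root I_D = 1.72 mA gives V_GS = -0.304 V ≤ V_t, so take I_D = 0.54 mA.
Then V_GS = 3.6 V and V_DS = V_DD − I_D(R_D+R_S) = 15 − 0.54×7.2 = 11.1 V.
Saturation requires V_DS ≥ V_GS − V_t = 1.4 V; 11.1 ≥ 1.4 ✓.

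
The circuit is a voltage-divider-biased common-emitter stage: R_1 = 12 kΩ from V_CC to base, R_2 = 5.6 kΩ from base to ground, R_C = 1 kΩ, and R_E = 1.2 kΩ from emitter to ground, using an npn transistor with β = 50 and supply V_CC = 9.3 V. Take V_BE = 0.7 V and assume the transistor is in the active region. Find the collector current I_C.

Thevenize the base divider: V_Th = V_CC·R_2/(R_1+R_2) = 9.3×5.6/17.6 = 2.96 V, R_Th = R_1‖R_2 = 3.82 kΩ.
Base-emitter loop: V_Th = I_B·R_Th + V_BE + (β+1)I_B·R_E, so I_B = (2.96 − 0.7) / (3.82 + 51×1.2) = 0.0347 mA.
I_C = β·I_B = 50×0.0347 = 1.74 mA, and I_E = (β+1)I_B = 1.77 mA.
V_CE = V_CC − I_C·R_C − I_E·R_E = 9.3 − 1.74×1 − 1.77×1.2 = 5.44 V.
V_CE = 5.44 V > 0.2 V confirms active-region operation.

I_C ≈ 1.7 mA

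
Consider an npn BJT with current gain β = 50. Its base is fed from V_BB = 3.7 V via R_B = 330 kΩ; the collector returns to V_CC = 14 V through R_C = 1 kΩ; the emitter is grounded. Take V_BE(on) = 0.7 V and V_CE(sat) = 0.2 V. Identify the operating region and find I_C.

active; I_C ≈ 0.45 mA

Assume active. Base-emitter loop: I_B = (V_BB − V_BE)/R_B = (3.7 − 0.7)/330 = 0.00909 mA.
I_C = β·I_B = 50×0.00909 = 0.455 mA.
V_CE = V_CC − I_C·R_C = 14 − 0.455×1 = 13.5 V > V_CE(sat), so the active-region assumption holds.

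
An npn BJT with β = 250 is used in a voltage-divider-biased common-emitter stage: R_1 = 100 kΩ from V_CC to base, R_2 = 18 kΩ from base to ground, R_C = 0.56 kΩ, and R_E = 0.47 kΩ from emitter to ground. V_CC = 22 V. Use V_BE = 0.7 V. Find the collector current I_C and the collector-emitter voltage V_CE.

I_C ≈ 5 mA, V_CE ≈ 17 V

Thevenize the base divider: V_Th = V_CC·R_2/(R_1+R_2) = 22×18/118 = 3.36 V, R_Th = R_1‖R_2 = 15.3 kΩ.
Base-emitter loop: V_Th = I_B·R_Th + V_BE + (β+1)I_B·R_E, so I_B = (3.36 − 0.7) / (15.3 + 251×0.47) = 0.0199 mA.
I_C = β·I_B = 250×0.0199 = 4.98 mA, and I_E = (β+1)I_B = 5 mA.
V_CE = V_CC − I_C·R_C − I_E·R_E = 22 − 4.98×0.56 − 5×0.47 = 16.9 V.
V_CE = 16.9 V > 0.2 V confirms active-region operation.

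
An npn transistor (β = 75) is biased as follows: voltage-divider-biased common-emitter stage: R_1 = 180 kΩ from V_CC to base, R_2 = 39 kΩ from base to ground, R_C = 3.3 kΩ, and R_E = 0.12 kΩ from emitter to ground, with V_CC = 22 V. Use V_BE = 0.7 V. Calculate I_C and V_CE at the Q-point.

I_C ≈ 5.9 mA, V_CE ≈ 1.9 V

Thevenize the base divider: V_Th = V_CC·R_2/(R_1+R_2) = 22×39/219 = 3.92 V, R_Th = R_1‖R_2 = 32.1 kΩ.
Base-emitter loop: V_Th = I_B·R_Th + V_BE + (β+1)I_B·R_E, so I_B = (3.92 − 0.7) / (32.1 + 76×0.12) = 0.0781 mA.
I_C = β·I_B = 75×0.0781 = 5.86 mA, and I_E = (β+1)I_B = 5.94 mA.
V_CE = V_CC − I_C·R_C − I_E·R_E = 22 − 5.86×3.3 − 5.94×0.12 = 1.95 V.
V_CE = 1.95 V > 0.2 V confirms active-region operation.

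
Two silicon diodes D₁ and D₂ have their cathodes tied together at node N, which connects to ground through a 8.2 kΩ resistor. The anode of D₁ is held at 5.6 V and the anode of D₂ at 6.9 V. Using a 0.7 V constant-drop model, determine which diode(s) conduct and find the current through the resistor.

Only D₂ conducts; I_R ≈ 0.76 mA

Assume both conduct. Then node N would need to be at both 5.6−0.7 = 4.9 V and 6.9−0.7 = 6.2 V, which is impossible.
Assume only D₂ conducts: V_N = 6.9 − 0.7 = 6.2 V, so I_R = 6.2/8.2 = 0.756 mA.
Check D₁: its anode-to-cathode voltage is 5.6 − 6.2 = -0.6 V < 0.7 V, so it is off. The assumption is consistent.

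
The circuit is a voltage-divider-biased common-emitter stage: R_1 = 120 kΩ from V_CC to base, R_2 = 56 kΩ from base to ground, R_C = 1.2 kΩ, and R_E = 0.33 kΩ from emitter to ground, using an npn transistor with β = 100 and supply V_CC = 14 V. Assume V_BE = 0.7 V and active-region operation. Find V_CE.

V_CE ≈ 5.9 V

Thevenize the base divider: V_Th = V_CC·R_2/(R_1+R_2) = 14×56/176 = 4.45 V, R_Th = R_1‖R_2 = 38.2 kΩ.
Base-emitter loop: V_Th = I_B·R_Th + V_BE + (β+1)I_B·R_E, so I_B = (4.45 − 0.7) / (38.2 + 101×0.33) = 0.0525 mA.
I_C = β·I_B = 100×0.0525 = 5.25 mA, and I_E = (β+1)I_B = 5.3 mA.
V_CE = V_CC − I_C·R_C − I_E·R_E = 14 − 5.25×1.2 − 5.3×0.33 = 5.95 V.
V_CE = 5.95 V > 0.2 V confirms active-region operation.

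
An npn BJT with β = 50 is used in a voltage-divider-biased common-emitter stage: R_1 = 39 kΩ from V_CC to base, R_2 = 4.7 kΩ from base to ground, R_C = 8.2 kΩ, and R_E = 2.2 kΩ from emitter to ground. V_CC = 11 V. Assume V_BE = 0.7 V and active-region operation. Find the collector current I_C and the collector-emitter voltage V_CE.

I_C ≈ 0.21 mA, V_CE ≈ 8.8 V

Thevenize the base divider: V_Th = V_CC·R_2/(R_1+R_2) = 11×4.7/43.7 = 1.18 V, R_Th = R_1‖R_2 = 4.19 kΩ.
Base-emitter loop: V_Th = I_B·R_Th + V_BE + (β+1)I_B·R_E, so I_B = (1.18 − 0.7) / (4.19 + 51×2.2) = 0.00415 mA.
I_C = β·I_B = 50×0.00415 = 0.208 mA, and I_E = (β+1)I_B = 0.212 mA.
V_CE = V_CC − I_C·R_C − I_E·R_E = 11 − 0.208×8.2 − 0.212×2.2 = 8.83 V.
V_CE = 8.83 V > 0.2 V confirms active-region operation.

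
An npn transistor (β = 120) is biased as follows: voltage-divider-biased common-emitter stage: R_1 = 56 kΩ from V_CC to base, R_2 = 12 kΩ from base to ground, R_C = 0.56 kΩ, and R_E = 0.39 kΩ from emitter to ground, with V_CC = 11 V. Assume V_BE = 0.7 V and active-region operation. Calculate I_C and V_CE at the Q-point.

Thevenize the base divider: V_Th = V_CC·R_2/(R_1+R_2) = 11×12/68 = 1.94 V, R_Th = R_1‖R_2 = 9.88 kΩ.
Base-emitter loop: V_Th = I_B·R_Th + V_BE + (β+1)I_B·R_E, so I_B = (1.94 − 0.7) / (9.88 + 121×0.39) = 0.0217 mA.
I_C = β·I_B = 120×0.0217 = 2.61 mA, and I_E = (β+1)I_B = 2.63 mA.
V_CE = V_CC − I_C·R_C − I_E·R_E = 11 − 2.61×0.56 − 2.63×0.39 = 8.51 V.
V_CE = 8.51 V > 0.2 V confirms active-region operation.

I_C ≈ 2.6 mA, V_CE ≈ 8.5 V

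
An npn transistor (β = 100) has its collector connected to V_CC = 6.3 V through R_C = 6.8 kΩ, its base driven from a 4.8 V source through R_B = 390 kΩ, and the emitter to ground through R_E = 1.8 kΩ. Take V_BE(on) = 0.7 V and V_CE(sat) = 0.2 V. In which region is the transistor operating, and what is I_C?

Assume active: I_B = (4.8 − 0.7)/(390 + 101×1.8) = 0.00717 mA, I_C = β·I_B = 0.717 mA.
Then V_CE = 6.3 − 0.717×6.8 − 0.724×1.8 = 0.121 V < 0.2 V — the active assumption fails.
Re-solve with V_CE = 0.2 V. KCL at the emitter: V_E/R_E = (V_BB−0.7−V_E)/R_B + (V_CC−0.2−V_E)/R_C, giving V_E = 1.29 V.
I_C = (V_CC − 0.2 − V_E)/R_C = (6.1 − 1.29)/6.8 = 0.708 mA.
Check: I_B = (4.1 − 1.29)/390 = 0.00721 mA, and β·I_B = 0.721 mA > I_C, confirming saturation.

saturation; I_C ≈ 0.71 mA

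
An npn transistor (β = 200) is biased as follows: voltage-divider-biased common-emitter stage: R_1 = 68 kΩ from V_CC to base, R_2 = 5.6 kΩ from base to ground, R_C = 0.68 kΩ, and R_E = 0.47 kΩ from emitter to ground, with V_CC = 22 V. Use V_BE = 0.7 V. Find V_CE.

Thevenize the base divider: V_Th = V_CC·R_2/(R_1+R_2) = 22×5.6/73.6 = 1.67 V, R_Th = R_1‖R_2 = 5.17 kΩ.
Base-emitter loop: V_Th = I_B·R_Th + V_BE + (β+1)I_B·R_E, so I_B = (1.67 − 0.7) / (5.17 + 201×0.47) = 0.00977 mA.
I_C = β·I_B = 200×0.00977 = 1.95 mA, and I_E = (β+1)I_B = 1.96 mA.
V_CE = V_CC − I_C·R_C − I_E·R_E = 22 − 1.95×0.68 − 1.96×0.47 = 19.7 V.
V_CE = 19.7 V > 0.2 V confirms active-region operation.

V_CE ≈ 20 V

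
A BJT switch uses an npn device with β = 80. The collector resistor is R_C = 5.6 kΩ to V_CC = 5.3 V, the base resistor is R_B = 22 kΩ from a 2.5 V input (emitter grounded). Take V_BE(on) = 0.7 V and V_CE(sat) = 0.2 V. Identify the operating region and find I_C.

saturation; I_C ≈ 0.91 mA

Assume active: I_B = (2.5 − 0.7)/22 = 0.0818 mA, giving I_C = β·I_B = 6.55 mA.
But then V_CE = 5.3 − 6.55×5.6 = -31.4 V < V_CE(sat) = 0.2 V — impossible in the active region.
So the transistor is saturated. With V_CE = 0.2 V, I_C = (V_CC − 0.2)/R_C = 5.1/5.6 = 0.911 mA.
Check: β·I_B = 6.55 mA > I_C = 0.911 mA, confirming saturation.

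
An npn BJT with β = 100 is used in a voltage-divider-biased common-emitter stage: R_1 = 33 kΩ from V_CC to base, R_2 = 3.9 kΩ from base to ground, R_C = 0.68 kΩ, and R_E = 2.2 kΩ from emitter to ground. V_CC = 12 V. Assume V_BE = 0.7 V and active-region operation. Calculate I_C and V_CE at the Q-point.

Thevenize the base divider: V_Th = V_CC·R_2/(R_1+R_2) = 12×3.9/36.9 = 1.27 V, R_Th = R_1‖R_2 = 3.49 kΩ.
Base-emitter loop: V_Th = I_B·R_Th + V_BE + (β+1)I_B·R_E, so I_B = (1.27 − 0.7) / (3.49 + 101×2.2) = 0.00252 mA.
I_C = β·I_B = 100×0.00252 = 0.252 mA, and I_E = (β+1)I_B = 0.254 mA.
V_CE = V_CC − I_C·R_C − I_E·R_E = 12 − 0.252×0.68 − 0.254×2.2 = 11.3 V.
V_CE = 11.3 V > 0.2 V confirms active-region operation.

I_C ≈ 0.25 mA, V_CE ≈ 11 V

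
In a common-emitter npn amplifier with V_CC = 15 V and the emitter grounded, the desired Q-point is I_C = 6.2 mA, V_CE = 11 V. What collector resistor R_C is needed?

Collector loop: V_CC = I_C·R_C + V_CE.
R_C = (V_CC − V_CE)/I_C = (15 − 11)/6.2 = 0.645 kΩ.

R_C ≈ 0.65 kΩ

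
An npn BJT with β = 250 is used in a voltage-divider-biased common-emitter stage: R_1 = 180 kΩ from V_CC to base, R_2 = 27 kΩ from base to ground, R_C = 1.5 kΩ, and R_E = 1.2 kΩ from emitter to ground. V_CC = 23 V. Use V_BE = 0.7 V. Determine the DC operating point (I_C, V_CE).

I_C ≈ 1.8 mA, V_CE ≈ 18 V

Thevenize the base divider: V_Th = V_CC·R_2/(R_1+R_2) = 23×27/207 = 3 V, R_Th = R_1‖R_2 = 23.5 kΩ.
Base-emitter loop: V_Th = I_B·R_Th + V_BE + (β+1)I_B·R_E, so I_B = (3 − 0.7) / (23.5 + 251×1.2) = 0.00708 mA.
I_C = β·I_B = 250×0.00708 = 1.77 mA, and I_E = (β+1)I_B = 1.78 mA.
V_CE = V_CC − I_C·R_C − I_E·R_E = 23 − 1.77×1.5 − 1.78×1.2 = 18.2 V.
V_CE = 18.2 V > 0.2 V confirms active-region operation.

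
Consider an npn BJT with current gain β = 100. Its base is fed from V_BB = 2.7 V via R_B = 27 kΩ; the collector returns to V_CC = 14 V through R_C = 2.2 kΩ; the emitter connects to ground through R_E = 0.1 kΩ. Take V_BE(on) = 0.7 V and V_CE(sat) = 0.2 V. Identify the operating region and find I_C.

active; I_C ≈ 5.4 mA

Assume active. Base-emitter loop: I_B = (V_BB − V_BE)/(R_B + (β+1)R_E) = (2.7 − 0.7)/(27 + 101×0.1) = 0.0539 mA.
I_C = β·I_B = 100×0.0539 = 5.39 mA.
V_CE = V_CC − I_C·R_C − I_E·R_E = 14 − 5.39×2.2 − 5.44×0.1 = 1.6 V > V_CE(sat), so the active-region assumption holds.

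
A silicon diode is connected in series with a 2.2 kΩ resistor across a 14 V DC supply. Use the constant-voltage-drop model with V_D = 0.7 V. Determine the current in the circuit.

I ≈ 6 mA

KVL around the loop: 14 = V_D + I·R = 0.7 + I × 2.2 kΩ.
So I = (14 − 0.7) / 2.2 kΩ = 13.3 / 2.2 = 6.05 mA.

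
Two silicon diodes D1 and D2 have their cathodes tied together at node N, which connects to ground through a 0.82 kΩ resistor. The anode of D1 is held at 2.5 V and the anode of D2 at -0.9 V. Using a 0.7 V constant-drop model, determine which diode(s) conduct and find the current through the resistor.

Assume both conduct. Then node N would need to be at both 2.5−0.7 = 1.8 V and -0.9−0.7 = -1.6 V, which is impossible.
Assume only D1 conducts: V_N = 2.5 − 0.7 = 1.8 V, so I_R = 1.8/0.82 = 2.2 mA.
Check D2: its anode-to-cathode voltage is -0.9 − 1.8 = -2.7 V < 0.7 V, so it is off. The assumption is consistent.

Only D1 conducts; I_R ≈ 2.2 mA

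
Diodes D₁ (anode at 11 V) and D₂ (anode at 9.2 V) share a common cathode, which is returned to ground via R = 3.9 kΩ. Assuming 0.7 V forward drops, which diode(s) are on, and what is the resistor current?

Only D₁ conducts; I_R ≈ 2.6 mA

Assume both conduct. Then node N would need to be at both 11−0.7 = 10.3 V and 9.2−0.7 = 8.5 V, which is impossible.
Assume only D₁ conducts: V_N = 11 − 0.7 = 10.3 V, so I_R = 10.3/3.9 = 2.64 mA.
Check D₂: its anode-to-cathode voltage is 9.2 − 10.3 = -1.1 V < 0.7 V, so it is off. The assumption is consistent.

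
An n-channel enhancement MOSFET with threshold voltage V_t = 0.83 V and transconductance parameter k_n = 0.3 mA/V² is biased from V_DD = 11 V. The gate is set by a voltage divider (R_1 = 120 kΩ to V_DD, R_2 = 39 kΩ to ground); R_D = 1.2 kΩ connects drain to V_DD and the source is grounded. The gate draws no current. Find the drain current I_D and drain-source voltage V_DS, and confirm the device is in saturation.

I_D ≈ 0.52 mA, V_DS ≈ 10 V

V_G = V_DD·R_2/(R_1+R_2) = 11×39/159 = 2.7 V. With the source grounded, V_GS = V_G = 2.7 V.
Assume saturation: I_D = (k_n/2)(V_GS − V_t)² = (0.3/2)×(2.7 − 0.83)² = 0.15×1.87² = 0.523 mA.
V_DS = V_DD − I_D·R_D = 11 − 0.523×1.2 = 10.4 V.
Saturation requires V_DS ≥ V_GS − V_t = 1.87 V; 10.4 ≥ 1.87 ✓.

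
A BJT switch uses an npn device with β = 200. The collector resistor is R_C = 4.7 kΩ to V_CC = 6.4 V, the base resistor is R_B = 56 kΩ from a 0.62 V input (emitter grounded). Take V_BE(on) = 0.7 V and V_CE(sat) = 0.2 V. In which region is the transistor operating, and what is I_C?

V_BB = 0.62 V ≤ V_BE(on) = 0.7 V, so the base-emitter junction is not forward biased.
The transistor is in cutoff: I_B = I_C = 0.

cutoff; I_C ≈ 0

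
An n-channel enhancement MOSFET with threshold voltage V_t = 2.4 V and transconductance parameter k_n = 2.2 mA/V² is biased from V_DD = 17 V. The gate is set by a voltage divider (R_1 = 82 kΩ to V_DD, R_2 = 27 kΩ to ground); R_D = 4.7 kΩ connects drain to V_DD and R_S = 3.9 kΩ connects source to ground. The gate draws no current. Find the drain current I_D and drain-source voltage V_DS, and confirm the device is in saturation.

I_D ≈ 0.32 mA, V_DS ≈ 14 V

V_G = V_DD·R_2/(R_1+R_2) = 17×27/109 = 4.21 V.
Assume saturation: I_D = (k_n/2)(V_GS − V_t)² with V_GS = V_G − I_D·R_S = 4.21 − 3.9·I_D.
Substituting gives 16.7·I_D² − 16.5·I_D + 3.61 = 0, with roots I_D = 0.325 or 0.664 mA.
The root I_D = 0.664 mA gives V_GS = 1.62 V ≤ V_t, so take I_D = 0.325 mA.
Then V_GS = 2.94 V and V_DS = V_DD − I_D(R_D+R_S) = 17 − 0.325×8.6 = 14.2 V.
Saturation requires V_DS ≥ V_GS − V_t = 0.544 V; 14.2 ≥ 0.544 ✓.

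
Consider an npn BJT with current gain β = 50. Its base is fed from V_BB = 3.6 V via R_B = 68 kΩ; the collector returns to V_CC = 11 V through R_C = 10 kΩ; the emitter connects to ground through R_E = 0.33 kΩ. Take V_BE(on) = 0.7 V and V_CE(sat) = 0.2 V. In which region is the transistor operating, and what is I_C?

Assume active: I_B = (3.6 − 0.7)/(68 + 51×0.33) = 0.0342 mA, I_C = β·I_B = 1.71 mA.
Then V_CE = 11 − 1.71×10 − 1.74×0.33 = -6.67 V < 0.2 V — the active assumption fails.
Re-solve with V_CE = 0.2 V. KCL at the emitter: V_E/R_E = (V_BB−0.7−V_E)/R_B + (V_CC−0.2−V_E)/R_C, giving V_E = 0.357 V.
I_C = (V_CC − 0.2 − V_E)/R_C = (10.8 − 0.357)/10 = 1.04 mA.
Check: I_B = (2.9 − 0.357)/68 = 0.0374 mA, and β·I_B = 1.87 mA > I_C, confirming saturation.

saturation; I_C ≈ 1 mA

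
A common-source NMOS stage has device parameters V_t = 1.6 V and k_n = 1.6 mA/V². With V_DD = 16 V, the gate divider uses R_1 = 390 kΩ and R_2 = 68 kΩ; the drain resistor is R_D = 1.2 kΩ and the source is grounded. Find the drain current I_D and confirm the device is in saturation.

V_G = V_DD·R_2/(R_1+R_2) = 16×68/458 = 2.38 V. With the source grounded, V_GS = V_G = 2.38 V.
Assume saturation: I_D = (k_n/2)(V_GS − V_t)² = (1.6/2)×(2.38 − 1.6)² = 0.8×0.776² = 0.481 mA.
V_DS = V_DD − I_D·R_D = 16 − 0.481×1.2 = 15.4 V.
Saturation requires V_DS ≥ V_GS − V_t = 0.776 V; 15.4 ≥ 0.776 ✓.

I_D ≈ 0.48 mA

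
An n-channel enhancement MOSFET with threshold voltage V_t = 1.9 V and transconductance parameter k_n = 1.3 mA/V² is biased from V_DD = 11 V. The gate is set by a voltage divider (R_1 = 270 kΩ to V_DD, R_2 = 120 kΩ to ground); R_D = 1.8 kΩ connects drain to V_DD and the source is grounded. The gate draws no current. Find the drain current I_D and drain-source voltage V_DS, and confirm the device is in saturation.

I_D ≈ 1.4 mA, V_DS ≈ 8.4 V

V_G = V_DD·R_2/(R_1+R_2) = 11×120/390 = 3.38 V. With the source grounded, V_GS = V_G = 3.38 V.
Assume saturation: I_D = (k_n/2)(V_GS − V_t)² = (1.3/2)×(3.38 − 1.9)² = 0.65×1.48² = 1.43 mA.
V_DS = V_DD − I_D·R_D = 11 − 1.43×1.8 = 8.42 V.
Saturation requires V_DS ≥ V_GS − V_t = 1.48 V; 8.42 ≥ 1.48 ✓.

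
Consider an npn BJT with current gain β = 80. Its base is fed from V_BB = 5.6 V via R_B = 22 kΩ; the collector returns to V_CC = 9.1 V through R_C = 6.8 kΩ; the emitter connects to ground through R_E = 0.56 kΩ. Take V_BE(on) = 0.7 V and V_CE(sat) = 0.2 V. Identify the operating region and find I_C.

saturation; I_C ≈ 1.2 mA

Assume active: I_B = (5.6 − 0.7)/(22 + 81×0.56) = 0.0727 mA, I_C = β·I_B = 5.82 mA.
Then V_CE = 9.1 − 5.82×6.8 − 5.89×0.56 = -33.8 V < 0.2 V — the active assumption fails.
Re-solve with V_CE = 0.2 V. KCL at the emitter: V_E/R_E = (V_BB−0.7−V_E)/R_B + (V_CC−0.2−V_E)/R_C, giving V_E = 0.774 V.
I_C = (V_CC − 0.2 − V_E)/R_C = (8.9 − 0.774)/6.8 = 1.19 mA.
Check: I_B = (4.9 − 0.774)/22 = 0.188 mA, and β·I_B = 15 mA > I_C, confirming saturation.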